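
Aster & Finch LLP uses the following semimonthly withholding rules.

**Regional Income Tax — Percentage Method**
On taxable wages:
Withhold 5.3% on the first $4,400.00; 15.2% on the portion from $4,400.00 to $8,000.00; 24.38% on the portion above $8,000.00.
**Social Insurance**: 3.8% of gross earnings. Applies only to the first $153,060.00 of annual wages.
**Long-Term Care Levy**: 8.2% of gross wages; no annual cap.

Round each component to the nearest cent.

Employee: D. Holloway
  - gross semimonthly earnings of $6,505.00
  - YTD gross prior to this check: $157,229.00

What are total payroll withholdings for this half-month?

$1,086.57

Regional Income Tax: taxable = $6,505.00
  $233.20 + 15.2% × ($6,505.00 − $4,400.00) = $233.20 + 15.2% × $2,105.00 = $553.16
Social Insurance: YTD $157,229.00 ≥ cap $153,060.00 → $0.00
Long-Term Care Levy: 8.2% × $6,505.00 = $533.41
Total: $553.16 + $0.00 + $533.41 = $1,086.57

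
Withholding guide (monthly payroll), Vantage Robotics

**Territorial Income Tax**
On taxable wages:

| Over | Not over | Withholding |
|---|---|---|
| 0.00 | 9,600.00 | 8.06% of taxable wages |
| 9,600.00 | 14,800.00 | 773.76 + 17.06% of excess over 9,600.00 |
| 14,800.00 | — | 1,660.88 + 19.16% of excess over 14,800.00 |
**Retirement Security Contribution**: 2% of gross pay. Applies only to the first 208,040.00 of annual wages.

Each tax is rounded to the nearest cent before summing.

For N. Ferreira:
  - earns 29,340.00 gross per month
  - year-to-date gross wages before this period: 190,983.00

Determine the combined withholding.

4,787.88

Territorial Income Tax: taxable = 29,340.00
  1,660.88 + 19.16% × (29,340.00 − 14,800.00) = 1,660.88 + 19.16% × 14,540.00 = 4,446.74
Retirement Security Contribution: cap 208,040.00 − YTD 190,983.00 = 17,057.00 subject; 2% × 17,057.00 = 341.14
Total: 4,446.74 + 341.14 = 4,787.88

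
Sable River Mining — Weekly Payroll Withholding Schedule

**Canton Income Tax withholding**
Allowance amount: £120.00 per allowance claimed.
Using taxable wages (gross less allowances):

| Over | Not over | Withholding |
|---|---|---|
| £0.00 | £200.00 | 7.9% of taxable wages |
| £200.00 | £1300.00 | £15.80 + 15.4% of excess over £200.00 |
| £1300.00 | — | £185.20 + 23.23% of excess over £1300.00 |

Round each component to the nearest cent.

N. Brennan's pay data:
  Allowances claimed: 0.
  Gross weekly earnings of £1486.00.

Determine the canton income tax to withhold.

£228.41

Canton Income Tax: taxable = £1486.00
  £185.20 + 23.23% × (£1486.00 − £1300.00) = £185.20 + 23.23% × £186.00 = £228.41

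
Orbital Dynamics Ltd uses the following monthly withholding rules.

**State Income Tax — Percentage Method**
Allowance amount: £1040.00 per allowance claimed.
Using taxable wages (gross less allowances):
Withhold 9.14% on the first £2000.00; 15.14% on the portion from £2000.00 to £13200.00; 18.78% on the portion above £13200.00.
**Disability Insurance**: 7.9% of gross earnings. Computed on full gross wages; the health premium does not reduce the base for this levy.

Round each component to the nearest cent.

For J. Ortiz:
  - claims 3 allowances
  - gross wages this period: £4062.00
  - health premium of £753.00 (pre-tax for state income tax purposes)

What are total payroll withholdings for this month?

State Income Tax: taxable = £4062.00 − £753.00 − 3×£1040.00 = £189.00
  9.14% × £189.00 = £17.27
Disability Insurance: 7.9% × £4062.00 = £320.90
Total: £17.27 + £320.90 = £338.17

£338.17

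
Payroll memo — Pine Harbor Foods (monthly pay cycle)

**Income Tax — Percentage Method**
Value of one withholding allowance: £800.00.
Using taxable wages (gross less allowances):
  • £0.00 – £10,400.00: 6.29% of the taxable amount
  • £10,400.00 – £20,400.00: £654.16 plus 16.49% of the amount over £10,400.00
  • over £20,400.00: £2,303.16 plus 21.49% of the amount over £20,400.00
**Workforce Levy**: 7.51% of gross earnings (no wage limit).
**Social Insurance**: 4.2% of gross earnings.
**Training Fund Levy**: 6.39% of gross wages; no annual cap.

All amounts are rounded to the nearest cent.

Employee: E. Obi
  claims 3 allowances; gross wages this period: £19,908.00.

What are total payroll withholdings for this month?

Income Tax: taxable = £19,908.00 − 3×£800.00 = £17,508.00
  £654.16 + 16.49% × (£17,508.00 − £10,400.00) = £654.16 + 16.49% × £7,108.00 = £1,826.27
Workforce Levy: 7.51% × £19,908.00 = £1,495.09
Social Insurance: 4.2% × £19,908.00 = £836.14
Training Fund Levy: 6.39% × £19,908.00 = £1,272.12
Total: £1,826.27 + £1,495.09 + £836.14 + £1,272.12 = £5,429.62

£5,429.62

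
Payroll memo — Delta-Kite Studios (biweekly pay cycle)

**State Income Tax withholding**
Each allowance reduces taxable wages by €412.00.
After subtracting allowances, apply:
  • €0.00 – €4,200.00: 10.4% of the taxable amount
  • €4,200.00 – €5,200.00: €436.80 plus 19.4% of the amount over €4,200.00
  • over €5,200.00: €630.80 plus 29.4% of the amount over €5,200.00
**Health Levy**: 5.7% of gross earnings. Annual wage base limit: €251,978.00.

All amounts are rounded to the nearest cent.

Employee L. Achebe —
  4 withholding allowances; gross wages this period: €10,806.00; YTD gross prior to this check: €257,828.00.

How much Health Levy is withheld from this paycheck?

Health Levy: YTD €257,828.00 ≥ cap €251,978.00 → €0.00

€0.00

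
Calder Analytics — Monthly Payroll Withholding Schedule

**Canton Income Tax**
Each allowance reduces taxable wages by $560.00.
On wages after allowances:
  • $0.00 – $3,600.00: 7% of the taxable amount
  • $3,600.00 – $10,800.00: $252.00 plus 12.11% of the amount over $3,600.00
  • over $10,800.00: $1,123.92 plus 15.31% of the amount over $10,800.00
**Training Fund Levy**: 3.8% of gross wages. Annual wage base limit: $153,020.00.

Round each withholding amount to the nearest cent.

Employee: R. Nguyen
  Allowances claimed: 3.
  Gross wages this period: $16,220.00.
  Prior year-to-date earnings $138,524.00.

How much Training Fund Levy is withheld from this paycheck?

Training Fund Levy: cap $153,020.00 − YTD $138,524.00 = $14,496.00 subject; 3.8% × $14,496.00 = $550.85

$550.85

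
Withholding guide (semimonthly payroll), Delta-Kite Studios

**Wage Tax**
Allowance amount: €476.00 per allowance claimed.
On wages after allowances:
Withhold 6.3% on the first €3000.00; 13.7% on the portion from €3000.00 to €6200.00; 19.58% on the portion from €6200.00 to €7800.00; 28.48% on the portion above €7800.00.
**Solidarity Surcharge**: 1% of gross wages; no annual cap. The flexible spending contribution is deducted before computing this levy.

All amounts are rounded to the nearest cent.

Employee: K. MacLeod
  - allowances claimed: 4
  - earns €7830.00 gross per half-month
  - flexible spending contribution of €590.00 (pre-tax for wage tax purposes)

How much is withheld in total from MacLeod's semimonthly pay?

Wage Tax: taxable = €7830.00 − €590.00 − 4×€476.00 = €5336.00
  €189.00 + 13.7% × (€5336.00 − €3000.00) = €189.00 + 13.7% × €2336.00 = €509.03
Solidarity Surcharge: 1% × €7240.00 = €72.40
Total: €509.03 + €72.40 = €581.43

€581.43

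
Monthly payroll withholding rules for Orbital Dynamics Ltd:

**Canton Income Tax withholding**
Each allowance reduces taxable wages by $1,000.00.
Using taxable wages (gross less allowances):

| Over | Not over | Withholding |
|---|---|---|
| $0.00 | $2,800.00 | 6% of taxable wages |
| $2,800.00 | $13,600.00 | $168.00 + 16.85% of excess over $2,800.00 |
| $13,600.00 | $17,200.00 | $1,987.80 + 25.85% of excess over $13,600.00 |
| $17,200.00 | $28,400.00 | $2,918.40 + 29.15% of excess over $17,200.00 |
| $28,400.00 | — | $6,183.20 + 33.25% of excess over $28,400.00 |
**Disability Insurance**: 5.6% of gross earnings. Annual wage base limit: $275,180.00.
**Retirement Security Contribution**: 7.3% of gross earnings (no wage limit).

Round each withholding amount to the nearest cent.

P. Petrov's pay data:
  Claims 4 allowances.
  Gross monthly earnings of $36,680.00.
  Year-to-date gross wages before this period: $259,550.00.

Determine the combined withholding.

$11,159.22

Canton Income Tax: taxable = $36,680.00 − 4×$1,000.00 = $32,680.00
  $6,183.20 + 33.25% × ($32,680.00 − $28,400.00) = $6,183.20 + 33.25% × $4,280.00 = $7,606.30
Disability Insurance: cap $275,180.00 − YTD $259,550.00 = $15,630.00 subject; 5.6% × $15,630.00 = $875.28
Retirement Security Contribution: 7.3% × $36,680.00 = $2,677.64
Total: $7,606.30 + $875.28 + $2,677.64 = $11,159.22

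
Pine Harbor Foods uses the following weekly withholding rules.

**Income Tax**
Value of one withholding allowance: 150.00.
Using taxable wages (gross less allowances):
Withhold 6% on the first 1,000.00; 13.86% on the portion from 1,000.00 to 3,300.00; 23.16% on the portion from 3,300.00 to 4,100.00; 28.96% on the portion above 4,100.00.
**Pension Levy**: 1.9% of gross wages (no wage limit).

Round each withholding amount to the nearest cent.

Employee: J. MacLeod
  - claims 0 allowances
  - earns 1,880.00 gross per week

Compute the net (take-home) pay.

Income Tax: taxable = 1,880.00
  60.00 + 13.86% × (1,880.00 − 1,000.00) = 60.00 + 13.86% × 880.00 = 181.97
Pension Levy: 1.9% × 1,880.00 = 35.72
Total withheld: 181.97 + 35.72 = 217.69
Net pay: 1,880.00 − 217.69 = 1,662.31

1,662.31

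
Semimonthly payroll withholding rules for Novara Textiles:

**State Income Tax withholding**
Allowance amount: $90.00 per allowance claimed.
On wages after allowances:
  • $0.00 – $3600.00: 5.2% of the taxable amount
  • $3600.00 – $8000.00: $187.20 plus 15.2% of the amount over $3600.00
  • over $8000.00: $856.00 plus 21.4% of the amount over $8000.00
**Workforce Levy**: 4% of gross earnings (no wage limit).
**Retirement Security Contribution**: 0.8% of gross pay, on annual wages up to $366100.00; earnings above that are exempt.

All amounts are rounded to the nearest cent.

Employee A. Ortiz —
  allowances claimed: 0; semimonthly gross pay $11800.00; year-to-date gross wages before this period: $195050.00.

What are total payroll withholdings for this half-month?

State Income Tax: taxable = $11800.00
  $856.00 + 21.4% × ($11800.00 − $8000.00) = $856.00 + 21.4% × $3800.00 = $1669.20
Workforce Levy: 4% × $11800.00 = $472.00
Retirement Security Contribution: 0.8% × $11800.00 = $94.40
Total: $1669.20 + $472.00 + $94.40 = $2235.60

$2235.60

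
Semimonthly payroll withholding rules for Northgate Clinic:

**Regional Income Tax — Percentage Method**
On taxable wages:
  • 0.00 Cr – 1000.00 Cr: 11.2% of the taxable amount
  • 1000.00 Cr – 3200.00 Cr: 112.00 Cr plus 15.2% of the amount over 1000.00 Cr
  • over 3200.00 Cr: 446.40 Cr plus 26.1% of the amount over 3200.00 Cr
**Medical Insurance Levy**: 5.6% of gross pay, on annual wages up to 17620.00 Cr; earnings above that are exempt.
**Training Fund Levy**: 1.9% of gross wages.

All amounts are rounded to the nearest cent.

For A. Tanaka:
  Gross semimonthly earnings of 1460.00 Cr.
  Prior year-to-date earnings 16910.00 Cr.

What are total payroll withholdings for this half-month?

249.42 Cr

Regional Income Tax: taxable = 1460.00 Cr
  112.00 Cr + 15.2% × (1460.00 Cr − 1000.00 Cr) = 112.00 Cr + 15.2% × 460.00 Cr = 181.92 Cr
Medical Insurance Levy: cap 17620.00 Cr − YTD 16910.00 Cr = 710.00 Cr subject; 5.6% × 710.00 Cr = 39.76 Cr
Training Fund Levy: 1.9% × 1460.00 Cr = 27.74 Cr
Total: 181.92 Cr + 39.76 Cr + 27.74 Cr = 249.42 Cr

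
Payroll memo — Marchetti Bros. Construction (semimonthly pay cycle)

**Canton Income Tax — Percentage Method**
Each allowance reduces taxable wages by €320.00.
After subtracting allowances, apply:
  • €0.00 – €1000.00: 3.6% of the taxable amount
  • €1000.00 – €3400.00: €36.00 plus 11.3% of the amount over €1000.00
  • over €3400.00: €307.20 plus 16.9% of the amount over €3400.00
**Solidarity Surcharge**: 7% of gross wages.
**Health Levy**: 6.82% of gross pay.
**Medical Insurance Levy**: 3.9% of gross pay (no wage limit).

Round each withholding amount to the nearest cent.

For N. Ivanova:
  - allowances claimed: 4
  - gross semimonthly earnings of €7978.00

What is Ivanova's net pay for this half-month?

€5699.74

Canton Income Tax: taxable = €7978.00 − 4×€320.00 = €6698.00
  €307.20 + 16.9% × (€6698.00 − €3400.00) = €307.20 + 16.9% × €3298.00 = €864.56
Solidarity Surcharge: 7% × €7978.00 = €558.46
Health Levy: 6.82% × €7978.00 = €544.10
Medical Insurance Levy: 3.9% × €7978.00 = €311.14
Total withheld: €864.56 + €558.46 + €544.10 + €311.14 = €2278.26
Net pay: €7978.00 − €2278.26 = €5699.74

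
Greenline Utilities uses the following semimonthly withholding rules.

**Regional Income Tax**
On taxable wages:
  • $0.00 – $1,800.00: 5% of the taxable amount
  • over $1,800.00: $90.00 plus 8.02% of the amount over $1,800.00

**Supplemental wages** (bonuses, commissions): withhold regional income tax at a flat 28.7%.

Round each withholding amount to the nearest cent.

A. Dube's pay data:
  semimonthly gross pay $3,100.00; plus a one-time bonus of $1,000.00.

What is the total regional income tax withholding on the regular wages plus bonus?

Regional Income Tax: taxable = $3,100.00
  $90.00 + 8.02% × ($3,100.00 − $1,800.00) = $90.00 + 8.02% × $1,300.00 = $194.26
Supplemental (28.7% flat on bonus): 28.7% × $1,000.00 = $287.00
Total regional income tax: $194.26 + $287.00 = $481.26

$481.26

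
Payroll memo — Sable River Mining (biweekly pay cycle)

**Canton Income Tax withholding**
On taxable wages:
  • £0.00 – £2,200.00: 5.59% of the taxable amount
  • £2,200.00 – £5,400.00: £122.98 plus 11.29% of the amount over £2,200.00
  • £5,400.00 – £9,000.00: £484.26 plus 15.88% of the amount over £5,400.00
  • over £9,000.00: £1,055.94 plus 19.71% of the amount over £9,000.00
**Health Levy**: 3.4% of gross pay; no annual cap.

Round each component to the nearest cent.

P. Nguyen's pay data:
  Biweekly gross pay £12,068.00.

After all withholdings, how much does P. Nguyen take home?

Canton Income Tax: taxable = £12,068.00
  £1,055.94 + 19.71% × (£12,068.00 − £9,000.00) = £1,055.94 + 19.71% × £3,068.00 = £1,660.64
Health Levy: 3.4% × £12,068.00 = £410.31
Total withheld: £1,660.64 + £410.31 = £2,070.95
Net pay: £12,068.00 − £2,070.95 = £9,997.05

£9,997.05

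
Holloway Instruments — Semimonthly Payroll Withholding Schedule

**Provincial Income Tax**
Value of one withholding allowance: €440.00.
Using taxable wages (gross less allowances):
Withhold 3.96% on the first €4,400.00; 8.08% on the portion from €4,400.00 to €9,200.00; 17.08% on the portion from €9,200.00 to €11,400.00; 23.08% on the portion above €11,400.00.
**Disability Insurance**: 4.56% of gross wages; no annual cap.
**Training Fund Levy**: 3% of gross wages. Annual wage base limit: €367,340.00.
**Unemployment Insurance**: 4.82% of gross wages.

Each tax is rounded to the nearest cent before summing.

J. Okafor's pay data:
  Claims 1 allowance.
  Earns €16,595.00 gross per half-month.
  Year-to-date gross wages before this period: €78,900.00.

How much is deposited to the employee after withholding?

€12,505.25

Provincial Income Tax: taxable = €16,595.00 − 1×€440.00 = €16,155.00
  €937.84 + 23.08% × (€16,155.00 − €11,400.00) = €937.84 + 23.08% × €4,755.00 = €2,035.29
Disability Insurance: 4.56% × €16,595.00 = €756.73
Training Fund Levy: 3% × €16,595.00 = €497.85
Unemployment Insurance: 4.82% × €16,595.00 = €799.88
Total withheld: €2,035.29 + €756.73 + €497.85 + €799.88 = €4,089.75
Net pay: €16,595.00 − €4,089.75 = €12,505.25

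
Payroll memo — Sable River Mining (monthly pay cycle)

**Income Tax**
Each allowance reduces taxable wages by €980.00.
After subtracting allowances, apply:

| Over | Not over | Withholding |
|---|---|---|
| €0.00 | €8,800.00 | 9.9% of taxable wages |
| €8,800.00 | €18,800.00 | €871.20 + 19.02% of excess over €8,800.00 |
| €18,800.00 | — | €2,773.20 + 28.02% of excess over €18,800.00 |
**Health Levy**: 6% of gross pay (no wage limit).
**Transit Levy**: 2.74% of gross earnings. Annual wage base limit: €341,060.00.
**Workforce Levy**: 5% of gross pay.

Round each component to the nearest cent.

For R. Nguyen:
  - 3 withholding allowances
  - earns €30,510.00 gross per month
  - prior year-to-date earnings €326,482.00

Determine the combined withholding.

Income Tax: taxable = €30,510.00 − 3×€980.00 = €27,570.00
  €2,773.20 + 28.02% × (€27,570.00 − €18,800.00) = €2,773.20 + 28.02% × €8,770.00 = €5,230.55
Health Levy: 6% × €30,510.00 = €1,830.60
Transit Levy: cap €341,060.00 − YTD €326,482.00 = €14,578.00 subject; 2.74% × €14,578.00 = €399.44
Workforce Levy: 5% × €30,510.00 = €1,525.50
Total: €5,230.55 + €1,830.60 + €399.44 + €1,525.50 = €8,986.09

€8,986.09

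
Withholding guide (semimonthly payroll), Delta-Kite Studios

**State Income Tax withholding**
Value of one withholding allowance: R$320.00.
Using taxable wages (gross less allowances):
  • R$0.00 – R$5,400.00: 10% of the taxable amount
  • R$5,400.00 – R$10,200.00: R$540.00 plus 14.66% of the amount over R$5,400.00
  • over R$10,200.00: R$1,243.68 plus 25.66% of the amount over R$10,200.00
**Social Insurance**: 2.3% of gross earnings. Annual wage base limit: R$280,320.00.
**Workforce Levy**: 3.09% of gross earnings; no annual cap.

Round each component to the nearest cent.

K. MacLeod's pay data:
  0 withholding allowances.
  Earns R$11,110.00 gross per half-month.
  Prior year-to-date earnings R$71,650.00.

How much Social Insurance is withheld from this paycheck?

R$255.53

Social Insurance: 2.3% × R$11,110.00 = R$255.53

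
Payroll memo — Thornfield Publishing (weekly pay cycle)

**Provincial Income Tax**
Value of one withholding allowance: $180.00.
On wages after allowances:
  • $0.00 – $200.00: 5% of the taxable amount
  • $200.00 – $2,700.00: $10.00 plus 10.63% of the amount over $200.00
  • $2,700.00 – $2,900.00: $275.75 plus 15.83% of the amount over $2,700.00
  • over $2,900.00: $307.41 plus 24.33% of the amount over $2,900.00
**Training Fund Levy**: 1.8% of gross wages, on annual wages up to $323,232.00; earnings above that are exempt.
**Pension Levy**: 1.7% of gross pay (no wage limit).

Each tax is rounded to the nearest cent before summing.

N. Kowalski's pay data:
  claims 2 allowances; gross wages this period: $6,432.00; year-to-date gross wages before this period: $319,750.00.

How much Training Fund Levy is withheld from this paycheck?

$62.68

Training Fund Levy: cap $323,232.00 − YTD $319,750.00 = $3,482.00 subject; 1.8% × $3,482.00 = $62.68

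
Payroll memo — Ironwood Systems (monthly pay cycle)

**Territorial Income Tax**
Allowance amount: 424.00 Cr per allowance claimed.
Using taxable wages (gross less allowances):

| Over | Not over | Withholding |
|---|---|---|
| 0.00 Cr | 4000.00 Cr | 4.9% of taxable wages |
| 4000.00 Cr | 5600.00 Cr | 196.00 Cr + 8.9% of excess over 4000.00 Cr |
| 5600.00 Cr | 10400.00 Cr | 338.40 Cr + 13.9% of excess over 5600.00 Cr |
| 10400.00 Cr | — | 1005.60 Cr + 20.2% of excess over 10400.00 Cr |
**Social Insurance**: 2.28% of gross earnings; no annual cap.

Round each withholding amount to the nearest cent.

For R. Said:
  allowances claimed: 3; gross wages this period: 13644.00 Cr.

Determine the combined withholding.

Territorial Income Tax: taxable = 13644.00 Cr − 3×424.00 Cr = 12372.00 Cr
  1005.60 Cr + 20.2% × (12372.00 Cr − 10400.00 Cr) = 1005.60 Cr + 20.2% × 1972.00 Cr = 1403.94 Cr
Social Insurance: 2.28% × 13644.00 Cr = 311.08 Cr
Total: 1403.94 Cr + 311.08 Cr = 1715.02 Cr

1715.02 Cr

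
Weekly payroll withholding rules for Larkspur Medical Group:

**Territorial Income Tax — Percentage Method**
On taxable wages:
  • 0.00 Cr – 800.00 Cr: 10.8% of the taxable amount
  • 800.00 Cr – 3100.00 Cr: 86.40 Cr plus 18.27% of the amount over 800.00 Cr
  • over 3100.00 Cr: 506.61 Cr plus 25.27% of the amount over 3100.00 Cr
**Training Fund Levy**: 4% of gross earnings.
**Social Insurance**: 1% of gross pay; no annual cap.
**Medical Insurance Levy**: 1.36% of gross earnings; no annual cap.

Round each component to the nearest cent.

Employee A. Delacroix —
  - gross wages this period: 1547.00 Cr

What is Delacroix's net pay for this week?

1225.73 Cr

Territorial Income Tax: taxable = 1547.00 Cr
  86.40 Cr + 18.27% × (1547.00 Cr − 800.00 Cr) = 86.40 Cr + 18.27% × 747.00 Cr = 222.88 Cr
Training Fund Levy: 4% × 1547.00 Cr = 61.88 Cr
Social Insurance: 1% × 1547.00 Cr = 15.47 Cr
Medical Insurance Levy: 1.36% × 1547.00 Cr = 21.04 Cr
Total withheld: 222.88 Cr + 61.88 Cr + 15.47 Cr + 21.04 Cr = 321.27 Cr
Net pay: 1547.00 Cr − 321.27 Cr = 1225.73 Cr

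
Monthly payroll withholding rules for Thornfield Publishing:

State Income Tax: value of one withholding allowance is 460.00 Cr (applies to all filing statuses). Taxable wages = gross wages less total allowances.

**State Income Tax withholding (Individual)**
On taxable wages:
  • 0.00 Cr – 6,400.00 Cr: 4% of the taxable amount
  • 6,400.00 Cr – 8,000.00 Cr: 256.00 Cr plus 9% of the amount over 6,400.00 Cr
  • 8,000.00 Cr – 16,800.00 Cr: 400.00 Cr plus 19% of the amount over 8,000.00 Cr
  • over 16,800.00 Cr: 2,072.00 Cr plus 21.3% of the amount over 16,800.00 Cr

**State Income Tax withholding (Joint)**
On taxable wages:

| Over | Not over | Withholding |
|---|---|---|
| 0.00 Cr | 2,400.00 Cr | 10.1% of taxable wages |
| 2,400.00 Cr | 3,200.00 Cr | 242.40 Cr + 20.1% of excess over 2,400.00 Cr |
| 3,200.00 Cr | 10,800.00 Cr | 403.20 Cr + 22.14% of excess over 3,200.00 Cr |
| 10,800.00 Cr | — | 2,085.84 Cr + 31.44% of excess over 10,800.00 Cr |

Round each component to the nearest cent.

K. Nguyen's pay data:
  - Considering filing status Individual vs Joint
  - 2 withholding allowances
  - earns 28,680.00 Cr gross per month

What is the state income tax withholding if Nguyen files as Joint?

7,418.06 Cr

State Income Tax (Joint): taxable = 28,680.00 Cr − 2×460.00 Cr = 27,760.00 Cr
  2,085.84 Cr + 31.44% × (27,760.00 Cr − 10,800.00 Cr) = 2,085.84 Cr + 31.44% × 16,960.00 Cr = 7,418.06 Cr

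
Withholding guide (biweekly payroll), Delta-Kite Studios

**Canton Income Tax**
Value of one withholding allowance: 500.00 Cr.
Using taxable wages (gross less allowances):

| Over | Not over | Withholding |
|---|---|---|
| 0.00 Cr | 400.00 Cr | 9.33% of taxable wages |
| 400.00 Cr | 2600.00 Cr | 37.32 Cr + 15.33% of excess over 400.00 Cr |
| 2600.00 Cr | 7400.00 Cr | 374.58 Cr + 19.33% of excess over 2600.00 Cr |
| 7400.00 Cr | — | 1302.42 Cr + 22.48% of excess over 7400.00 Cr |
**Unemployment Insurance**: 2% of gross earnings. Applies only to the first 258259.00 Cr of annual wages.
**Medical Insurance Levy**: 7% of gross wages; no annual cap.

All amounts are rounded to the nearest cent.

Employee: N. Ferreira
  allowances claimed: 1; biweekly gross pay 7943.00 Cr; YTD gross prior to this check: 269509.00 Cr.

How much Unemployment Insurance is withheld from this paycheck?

Unemployment Insurance: YTD 269509.00 Cr ≥ cap 258259.00 Cr → 0.00 Cr

0.00 Cr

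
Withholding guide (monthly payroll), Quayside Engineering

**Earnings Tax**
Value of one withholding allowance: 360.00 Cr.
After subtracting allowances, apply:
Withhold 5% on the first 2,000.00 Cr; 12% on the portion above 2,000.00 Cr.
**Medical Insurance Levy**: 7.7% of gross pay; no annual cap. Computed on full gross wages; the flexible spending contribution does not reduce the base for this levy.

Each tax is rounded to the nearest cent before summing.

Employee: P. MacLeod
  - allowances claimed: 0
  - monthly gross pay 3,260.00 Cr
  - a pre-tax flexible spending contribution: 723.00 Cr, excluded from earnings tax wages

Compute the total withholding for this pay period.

Earnings Tax: taxable = 3,260.00 Cr − 723.00 Cr = 2,537.00 Cr
  100.00 Cr + 12% × (2,537.00 Cr − 2,000.00 Cr) = 100.00 Cr + 12% × 537.00 Cr = 164.44 Cr
Medical Insurance Levy: 7.7% × 3,260.00 Cr = 251.02 Cr
Total: 164.44 Cr + 251.02 Cr = 415.46 Cr

415.46 Cr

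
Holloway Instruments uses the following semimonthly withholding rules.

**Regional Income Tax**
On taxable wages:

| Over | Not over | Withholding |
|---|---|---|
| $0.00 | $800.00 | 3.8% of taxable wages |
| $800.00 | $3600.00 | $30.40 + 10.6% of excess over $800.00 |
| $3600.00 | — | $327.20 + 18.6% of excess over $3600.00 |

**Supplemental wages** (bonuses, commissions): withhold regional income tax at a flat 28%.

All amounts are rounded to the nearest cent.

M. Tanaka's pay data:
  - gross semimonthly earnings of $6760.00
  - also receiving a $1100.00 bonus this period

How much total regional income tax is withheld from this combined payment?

Regional Income Tax: taxable = $6760.00
  $327.20 + 18.6% × ($6760.00 − $3600.00) = $327.20 + 18.6% × $3160.00 = $914.96
Supplemental (28% flat on bonus): 28% × $1100.00 = $308.00
Total regional income tax: $914.96 + $308.00 = $1222.96

$1222.96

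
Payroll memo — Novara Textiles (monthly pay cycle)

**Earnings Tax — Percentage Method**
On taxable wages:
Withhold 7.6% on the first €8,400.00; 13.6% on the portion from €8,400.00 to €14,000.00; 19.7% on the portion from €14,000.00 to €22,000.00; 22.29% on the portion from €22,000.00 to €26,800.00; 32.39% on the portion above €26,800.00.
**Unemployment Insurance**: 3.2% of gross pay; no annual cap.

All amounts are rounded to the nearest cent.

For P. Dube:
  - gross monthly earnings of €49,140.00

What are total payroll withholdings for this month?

Earnings Tax: taxable = €49,140.00
  €4,045.92 + 32.39% × (€49,140.00 − €26,800.00) = €4,045.92 + 32.39% × €22,340.00 = €11,281.85
Unemployment Insurance: 3.2% × €49,140.00 = €1,572.48
Total: €11,281.85 + €1,572.48 = €12,854.33

€12,854.33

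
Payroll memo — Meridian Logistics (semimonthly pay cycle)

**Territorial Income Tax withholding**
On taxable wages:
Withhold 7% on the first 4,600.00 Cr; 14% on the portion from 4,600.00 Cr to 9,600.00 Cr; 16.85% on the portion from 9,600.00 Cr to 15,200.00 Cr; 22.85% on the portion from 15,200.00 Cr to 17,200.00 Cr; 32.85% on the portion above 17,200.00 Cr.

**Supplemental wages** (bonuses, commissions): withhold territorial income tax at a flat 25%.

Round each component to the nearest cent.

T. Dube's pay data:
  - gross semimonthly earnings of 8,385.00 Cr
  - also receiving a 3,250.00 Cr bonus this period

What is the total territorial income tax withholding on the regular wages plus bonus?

1,664.40 Cr

Territorial Income Tax: taxable = 8,385.00 Cr
  322.00 Cr + 14% × (8,385.00 Cr − 4,600.00 Cr) = 322.00 Cr + 14% × 3,785.00 Cr = 851.90 Cr
Supplemental (25% flat on bonus): 25% × 3,250.00 Cr = 812.50 Cr
Total territorial income tax: 851.90 Cr + 812.50 Cr = 1,664.40 Cr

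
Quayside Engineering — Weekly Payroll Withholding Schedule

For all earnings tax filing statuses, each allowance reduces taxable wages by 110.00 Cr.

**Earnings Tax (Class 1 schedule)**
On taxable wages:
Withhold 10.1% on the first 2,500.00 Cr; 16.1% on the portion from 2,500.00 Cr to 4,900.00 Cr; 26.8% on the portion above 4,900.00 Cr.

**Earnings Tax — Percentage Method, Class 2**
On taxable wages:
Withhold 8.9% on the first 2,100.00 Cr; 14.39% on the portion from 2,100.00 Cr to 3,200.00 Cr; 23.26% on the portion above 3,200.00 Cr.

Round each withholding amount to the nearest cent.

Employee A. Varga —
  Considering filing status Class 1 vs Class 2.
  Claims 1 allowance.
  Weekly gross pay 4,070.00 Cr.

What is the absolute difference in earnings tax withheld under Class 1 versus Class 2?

Earnings Tax (Class 1): taxable = 4,070.00 Cr − 1×110.00 Cr = 3,960.00 Cr
  252.50 Cr + 16.1% × (3,960.00 Cr − 2,500.00 Cr) = 252.50 Cr + 16.1% × 1,460.00 Cr = 487.56 Cr
Earnings Tax (Class 2): taxable = 4,070.00 Cr − 1×110.00 Cr = 3,960.00 Cr
  345.19 Cr + 23.26% × (3,960.00 Cr − 3,200.00 Cr) = 345.19 Cr + 23.26% × 760.00 Cr = 521.97 Cr
Difference: |487.56 Cr − 521.97 Cr| = 34.41 Cr (higher under Class 2)

34.41 Cr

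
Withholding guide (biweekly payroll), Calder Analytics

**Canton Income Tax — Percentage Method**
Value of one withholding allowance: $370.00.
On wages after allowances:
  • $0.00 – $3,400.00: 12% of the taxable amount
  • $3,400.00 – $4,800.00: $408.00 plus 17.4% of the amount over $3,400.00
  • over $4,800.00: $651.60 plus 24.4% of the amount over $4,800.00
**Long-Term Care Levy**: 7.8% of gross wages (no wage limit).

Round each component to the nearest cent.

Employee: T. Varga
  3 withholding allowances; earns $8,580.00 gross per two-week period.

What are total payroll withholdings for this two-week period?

$1,972.32

Canton Income Tax: taxable = $8,580.00 − 3×$370.00 = $7,470.00
  $651.60 + 24.4% × ($7,470.00 − $4,800.00) = $651.60 + 24.4% × $2,670.00 = $1,303.08
Long-Term Care Levy: 7.8% × $8,580.00 = $669.24
Total: $1,303.08 + $669.24 = $1,972.32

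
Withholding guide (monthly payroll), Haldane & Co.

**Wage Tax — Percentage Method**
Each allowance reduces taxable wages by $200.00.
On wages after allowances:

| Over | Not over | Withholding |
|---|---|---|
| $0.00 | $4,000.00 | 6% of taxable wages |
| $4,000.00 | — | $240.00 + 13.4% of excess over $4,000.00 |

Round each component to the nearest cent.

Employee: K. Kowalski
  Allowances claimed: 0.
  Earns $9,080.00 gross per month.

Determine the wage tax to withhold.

$920.72

Wage Tax: taxable = $9,080.00
  $240.00 + 13.4% × ($9,080.00 − $4,000.00) = $240.00 + 13.4% × $5,080.00 = $920.72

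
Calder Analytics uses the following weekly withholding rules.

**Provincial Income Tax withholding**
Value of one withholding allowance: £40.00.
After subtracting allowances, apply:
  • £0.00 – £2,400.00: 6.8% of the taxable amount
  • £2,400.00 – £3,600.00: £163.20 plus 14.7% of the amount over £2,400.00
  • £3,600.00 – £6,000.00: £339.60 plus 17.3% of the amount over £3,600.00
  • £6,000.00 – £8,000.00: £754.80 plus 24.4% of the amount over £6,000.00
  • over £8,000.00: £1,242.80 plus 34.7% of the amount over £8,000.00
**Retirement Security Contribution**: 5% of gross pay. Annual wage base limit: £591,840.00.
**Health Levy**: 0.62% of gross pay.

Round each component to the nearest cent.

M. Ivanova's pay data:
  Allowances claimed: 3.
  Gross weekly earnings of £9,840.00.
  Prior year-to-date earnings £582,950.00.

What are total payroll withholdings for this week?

£2,345.15

Provincial Income Tax: taxable = £9,840.00 − 3×£40.00 = £9,720.00
  £1,242.80 + 34.7% × (£9,720.00 − £8,000.00) = £1,242.80 + 34.7% × £1,720.00 = £1,839.64
Retirement Security Contribution: cap £591,840.00 − YTD £582,950.00 = £8,890.00 subject; 5% × £8,890.00 = £444.50
Health Levy: 0.62% × £9,840.00 = £61.01
Total: £1,839.64 + £444.50 + £61.01 = £2,345.15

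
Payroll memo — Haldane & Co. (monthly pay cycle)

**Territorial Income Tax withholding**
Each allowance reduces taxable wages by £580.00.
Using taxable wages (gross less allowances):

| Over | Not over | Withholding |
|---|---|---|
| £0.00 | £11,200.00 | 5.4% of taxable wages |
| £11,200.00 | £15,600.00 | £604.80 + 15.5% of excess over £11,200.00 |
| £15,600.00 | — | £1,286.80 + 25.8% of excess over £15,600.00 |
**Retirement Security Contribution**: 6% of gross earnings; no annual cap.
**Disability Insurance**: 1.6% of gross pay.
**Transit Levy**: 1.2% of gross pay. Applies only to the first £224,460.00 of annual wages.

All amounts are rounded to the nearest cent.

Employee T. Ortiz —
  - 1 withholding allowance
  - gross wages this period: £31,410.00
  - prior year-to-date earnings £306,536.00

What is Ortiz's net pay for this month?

Territorial Income Tax: taxable = £31,410.00 − 1×£580.00 = £30,830.00
  £1,286.80 + 25.8% × (£30,830.00 − £15,600.00) = £1,286.80 + 25.8% × £15,230.00 = £5,216.14
Retirement Security Contribution: 6% × £31,410.00 = £1,884.60
Disability Insurance: 1.6% × £31,410.00 = £502.56
Transit Levy: YTD £306,536.00 ≥ cap £224,460.00 → £0.00
Total withheld: £5,216.14 + £1,884.60 + £502.56 + £0.00 = £7,603.30
Net pay: £31,410.00 − £7,603.30 = £23,806.70

£23,806.70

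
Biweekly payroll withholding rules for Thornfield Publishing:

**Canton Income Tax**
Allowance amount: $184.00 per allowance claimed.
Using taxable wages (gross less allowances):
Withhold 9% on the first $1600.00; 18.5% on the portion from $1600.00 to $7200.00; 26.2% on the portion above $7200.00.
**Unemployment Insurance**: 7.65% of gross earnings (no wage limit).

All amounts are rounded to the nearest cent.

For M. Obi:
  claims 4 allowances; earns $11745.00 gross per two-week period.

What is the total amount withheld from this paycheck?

$3076.45

Canton Income Tax: taxable = $11745.00 − 4×$184.00 = $11009.00
  $1180.00 + 26.2% × ($11009.00 − $7200.00) = $1180.00 + 26.2% × $3809.00 = $2177.96
Unemployment Insurance: 7.65% × $11745.00 = $898.49
Total: $2177.96 + $898.49 = $3076.45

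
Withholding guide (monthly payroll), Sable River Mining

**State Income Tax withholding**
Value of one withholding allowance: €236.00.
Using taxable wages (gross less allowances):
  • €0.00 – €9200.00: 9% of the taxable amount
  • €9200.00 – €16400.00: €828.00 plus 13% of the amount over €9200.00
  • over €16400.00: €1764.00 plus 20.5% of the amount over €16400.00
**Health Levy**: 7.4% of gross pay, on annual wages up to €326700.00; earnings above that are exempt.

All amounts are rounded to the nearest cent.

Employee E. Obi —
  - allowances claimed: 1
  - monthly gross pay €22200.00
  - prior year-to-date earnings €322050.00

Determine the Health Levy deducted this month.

Health Levy: cap €326700.00 − YTD €322050.00 = €4650.00 subject; 7.4% × €4650.00 = €344.10

€344.10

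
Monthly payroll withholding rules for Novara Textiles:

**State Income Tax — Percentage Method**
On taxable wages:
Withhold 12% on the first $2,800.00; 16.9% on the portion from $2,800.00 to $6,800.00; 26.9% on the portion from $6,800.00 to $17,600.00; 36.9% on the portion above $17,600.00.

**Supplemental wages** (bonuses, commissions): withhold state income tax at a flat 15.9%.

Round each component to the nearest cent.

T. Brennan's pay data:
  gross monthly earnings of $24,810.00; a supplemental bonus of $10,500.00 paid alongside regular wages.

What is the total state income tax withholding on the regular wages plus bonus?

State Income Tax: taxable = $24,810.00
  $3,917.20 + 36.9% × ($24,810.00 − $17,600.00) = $3,917.20 + 36.9% × $7,210.00 = $6,577.69
Supplemental (15.9% flat on bonus): 15.9% × $10,500.00 = $1,669.50
Total state income tax: $6,577.69 + $1,669.50 = $8,247.19

$8,247.19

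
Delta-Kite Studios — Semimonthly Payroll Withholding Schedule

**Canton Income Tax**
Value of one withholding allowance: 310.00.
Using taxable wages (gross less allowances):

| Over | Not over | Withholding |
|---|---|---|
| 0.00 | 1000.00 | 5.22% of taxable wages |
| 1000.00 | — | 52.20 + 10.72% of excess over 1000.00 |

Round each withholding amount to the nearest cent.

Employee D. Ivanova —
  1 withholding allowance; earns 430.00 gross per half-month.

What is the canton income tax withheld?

Canton Income Tax: taxable = 430.00 − 1×310.00 = 120.00
  5.22% × 120.00 = 6.26

6.26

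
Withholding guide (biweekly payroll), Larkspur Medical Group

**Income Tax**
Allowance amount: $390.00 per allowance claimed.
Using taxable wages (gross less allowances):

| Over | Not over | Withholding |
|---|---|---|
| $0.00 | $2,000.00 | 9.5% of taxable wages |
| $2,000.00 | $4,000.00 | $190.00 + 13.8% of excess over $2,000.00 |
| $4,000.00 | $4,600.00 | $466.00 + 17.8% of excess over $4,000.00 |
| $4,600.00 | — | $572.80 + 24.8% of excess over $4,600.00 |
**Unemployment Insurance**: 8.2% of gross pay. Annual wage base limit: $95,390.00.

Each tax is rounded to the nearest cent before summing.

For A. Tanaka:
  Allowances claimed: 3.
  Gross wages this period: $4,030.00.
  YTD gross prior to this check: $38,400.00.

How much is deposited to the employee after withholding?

$3,390.86

Income Tax: taxable = $4,030.00 − 3×$390.00 = $2,860.00
  $190.00 + 13.8% × ($2,860.00 − $2,000.00) = $190.00 + 13.8% × $860.00 = $308.68
Unemployment Insurance: 8.2% × $4,030.00 = $330.46
Total withheld: $308.68 + $330.46 = $639.14
Net pay: $4,030.00 − $639.14 = $3,390.86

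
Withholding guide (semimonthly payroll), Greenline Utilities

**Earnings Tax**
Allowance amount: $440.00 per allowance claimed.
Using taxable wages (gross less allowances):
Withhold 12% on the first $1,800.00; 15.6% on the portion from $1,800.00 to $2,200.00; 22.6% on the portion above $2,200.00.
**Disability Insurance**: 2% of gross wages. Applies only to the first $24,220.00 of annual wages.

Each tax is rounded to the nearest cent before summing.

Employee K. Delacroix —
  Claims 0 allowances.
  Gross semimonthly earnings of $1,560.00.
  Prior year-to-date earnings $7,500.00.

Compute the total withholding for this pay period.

Earnings Tax: taxable = $1,560.00
  12% × $1,560.00 = $187.20
Disability Insurance: 2% × $1,560.00 = $31.20
Total: $187.20 + $31.20 = $218.40

$218.40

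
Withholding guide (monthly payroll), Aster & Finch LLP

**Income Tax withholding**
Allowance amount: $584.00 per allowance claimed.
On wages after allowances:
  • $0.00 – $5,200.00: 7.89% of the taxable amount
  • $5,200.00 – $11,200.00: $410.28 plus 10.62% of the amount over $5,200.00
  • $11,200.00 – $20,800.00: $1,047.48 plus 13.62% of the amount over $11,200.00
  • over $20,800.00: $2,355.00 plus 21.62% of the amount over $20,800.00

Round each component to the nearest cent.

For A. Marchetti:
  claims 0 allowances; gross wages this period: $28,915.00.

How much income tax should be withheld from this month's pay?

$4,109.46

Income Tax: taxable = $28,915.00
  $2,355.00 + 21.62% × ($28,915.00 − $20,800.00) = $2,355.00 + 21.62% × $8,115.00 = $4,109.46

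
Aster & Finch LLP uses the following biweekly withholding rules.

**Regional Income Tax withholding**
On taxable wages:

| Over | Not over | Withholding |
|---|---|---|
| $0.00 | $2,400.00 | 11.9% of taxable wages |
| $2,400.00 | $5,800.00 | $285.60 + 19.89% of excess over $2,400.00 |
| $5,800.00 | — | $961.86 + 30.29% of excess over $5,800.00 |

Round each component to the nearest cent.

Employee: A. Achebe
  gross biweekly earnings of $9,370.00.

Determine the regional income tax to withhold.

Regional Income Tax: taxable = $9,370.00
  $961.86 + 30.29% × ($9,370.00 − $5,800.00) = $961.86 + 30.29% × $3,570.00 = $2,043.21

$2,043.21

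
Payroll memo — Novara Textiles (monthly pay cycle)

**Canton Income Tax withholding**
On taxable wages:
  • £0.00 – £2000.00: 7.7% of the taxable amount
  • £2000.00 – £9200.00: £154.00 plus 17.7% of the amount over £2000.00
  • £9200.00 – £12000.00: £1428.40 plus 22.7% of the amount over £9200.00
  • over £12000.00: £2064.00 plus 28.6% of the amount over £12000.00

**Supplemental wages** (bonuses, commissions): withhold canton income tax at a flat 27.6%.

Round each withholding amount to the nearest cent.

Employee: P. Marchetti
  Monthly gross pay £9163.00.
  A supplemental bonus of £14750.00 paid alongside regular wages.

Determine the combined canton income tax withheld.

Canton Income Tax: taxable = £9163.00
  £154.00 + 17.7% × (£9163.00 − £2000.00) = £154.00 + 17.7% × £7163.00 = £1421.85
Supplemental (27.6% flat on bonus): 27.6% × £14750.00 = £4071.00
Total canton income tax: £1421.85 + £4071.00 = £5492.85

£5492.85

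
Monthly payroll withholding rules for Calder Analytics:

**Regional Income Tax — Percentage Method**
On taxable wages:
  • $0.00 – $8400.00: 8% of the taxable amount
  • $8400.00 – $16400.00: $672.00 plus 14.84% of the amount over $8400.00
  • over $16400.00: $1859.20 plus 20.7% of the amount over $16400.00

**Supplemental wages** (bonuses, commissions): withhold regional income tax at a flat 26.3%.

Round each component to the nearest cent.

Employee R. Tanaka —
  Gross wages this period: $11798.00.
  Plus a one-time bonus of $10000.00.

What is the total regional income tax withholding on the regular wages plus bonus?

$3806.26

Regional Income Tax: taxable = $11798.00
  $672.00 + 14.84% × ($11798.00 − $8400.00) = $672.00 + 14.84% × $3398.00 = $1176.26
Supplemental (26.3% flat on bonus): 26.3% × $10000.00 = $2630.00
Total regional income tax: $1176.26 + $2630.00 = $3806.26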